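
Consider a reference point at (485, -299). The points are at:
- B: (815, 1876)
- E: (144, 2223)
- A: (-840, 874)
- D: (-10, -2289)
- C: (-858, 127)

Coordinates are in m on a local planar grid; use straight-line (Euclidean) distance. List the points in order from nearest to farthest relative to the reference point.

C, A, D, B, E

Computing each straight-line distance from (485, -299):
C (-858, 127): 1408.9 m
A (-840, 874): 1769.6 m
D (-10, -2289): 2050.6 m
B (815, 1876): 2199.9 m
E (144, 2223): 2544.9 m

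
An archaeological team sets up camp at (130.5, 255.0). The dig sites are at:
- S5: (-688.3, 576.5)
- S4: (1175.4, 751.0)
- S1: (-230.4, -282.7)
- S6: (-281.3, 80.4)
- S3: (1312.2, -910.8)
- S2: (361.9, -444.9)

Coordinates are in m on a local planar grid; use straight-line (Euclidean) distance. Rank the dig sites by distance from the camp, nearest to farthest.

Distance from the camp at (130.5, 255.0) to each:
S6 (-281.3, 80.4): 447.3 m
S1 (-230.4, -282.7): 647.6 m
S2 (361.9, -444.9): 737.2 m
S5 (-688.3, 576.5): 879.7 m
S4 (1175.4, 751.0): 1156.6 m
S3 (1312.2, -910.8): 1660.0 m

S6, S1, S2, S5, S4, S3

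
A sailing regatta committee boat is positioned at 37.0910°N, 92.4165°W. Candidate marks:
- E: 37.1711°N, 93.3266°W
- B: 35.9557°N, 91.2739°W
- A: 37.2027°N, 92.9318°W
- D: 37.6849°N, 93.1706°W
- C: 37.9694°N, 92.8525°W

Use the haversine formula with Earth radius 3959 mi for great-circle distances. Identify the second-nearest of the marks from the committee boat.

Distances from the committee boat (37.0910°N, 92.4165°W):
A: 29.4 mi
E: 50.4 mi
D: 58.3 mi
C: 65.2 mi
B: 100.9 mi
The second-nearest is E at 50.4 mi.

E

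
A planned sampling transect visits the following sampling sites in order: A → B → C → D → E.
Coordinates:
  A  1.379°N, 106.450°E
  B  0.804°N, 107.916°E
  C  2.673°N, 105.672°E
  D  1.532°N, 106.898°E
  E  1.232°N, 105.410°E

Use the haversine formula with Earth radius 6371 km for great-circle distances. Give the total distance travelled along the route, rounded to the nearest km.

855 km

Leg distances:
A→B: 175.1 km  (cumulative 175.1 km)
B→C: 324.6 km  (cumulative 499.7 km)
C→D: 186.2 km  (cumulative 685.9 km)
D→E: 168.7 km  (cumulative 854.6 km)
Total route length ≈ 855 km.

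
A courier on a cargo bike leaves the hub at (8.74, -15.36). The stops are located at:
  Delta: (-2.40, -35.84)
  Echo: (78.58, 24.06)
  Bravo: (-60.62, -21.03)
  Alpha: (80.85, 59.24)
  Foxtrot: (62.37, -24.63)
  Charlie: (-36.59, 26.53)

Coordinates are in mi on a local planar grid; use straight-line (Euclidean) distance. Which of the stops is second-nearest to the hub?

Distances from the hub ((8.74, -15.36)):
Delta: 23.3 mi
Foxtrot: 54.4 mi
Charlie: 61.7 mi
Bravo: 69.6 mi
Echo: 80.2 mi
Alpha: 103.8 mi
The second-nearest is Foxtrot at 54.4 mi.

Foxtrot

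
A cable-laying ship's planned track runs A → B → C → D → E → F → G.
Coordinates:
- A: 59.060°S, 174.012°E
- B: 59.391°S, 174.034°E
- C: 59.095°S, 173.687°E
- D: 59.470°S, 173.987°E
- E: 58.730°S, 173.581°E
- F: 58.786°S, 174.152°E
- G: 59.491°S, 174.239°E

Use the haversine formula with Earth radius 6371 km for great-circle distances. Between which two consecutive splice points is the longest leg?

Leg distances:
A→B: 36.8 km
B→C: 38.4 km
C→D: 45.0 km
D→E: 85.5 km
E→F: 33.5 km
F→G: 78.5 km
The longest leg is D–E at 85.5 km.

D–E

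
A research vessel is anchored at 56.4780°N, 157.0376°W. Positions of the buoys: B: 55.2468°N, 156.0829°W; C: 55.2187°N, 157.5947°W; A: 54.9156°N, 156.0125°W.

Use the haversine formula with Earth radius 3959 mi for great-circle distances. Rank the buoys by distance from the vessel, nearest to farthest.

C, B, A

Distance from the vessel at 56.4780°N, 157.0376°W to each:
C 55.2187°N, 157.5947°W: 89.7 mi
B 55.2468°N, 156.0829°W: 92.8 mi
A 54.9156°N, 156.0125°W: 115.1 mi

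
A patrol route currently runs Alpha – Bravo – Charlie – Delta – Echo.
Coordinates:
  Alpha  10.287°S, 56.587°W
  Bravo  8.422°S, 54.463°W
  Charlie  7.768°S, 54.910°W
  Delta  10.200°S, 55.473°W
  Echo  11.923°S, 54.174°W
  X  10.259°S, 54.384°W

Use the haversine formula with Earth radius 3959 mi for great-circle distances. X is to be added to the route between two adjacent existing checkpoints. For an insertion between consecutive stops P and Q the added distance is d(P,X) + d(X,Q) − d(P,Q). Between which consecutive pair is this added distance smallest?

between Delta and Echo

Added distance for inserting X between each consecutive pair:
Alpha–Bravo: 83.0 mi
Bravo–Charlie: 248.3 mi
Charlie–Delta: 77.6 mi
Delta–Echo: 41.9 mi
Smallest added distance is 41.9 mi, inserting between Delta and Echo.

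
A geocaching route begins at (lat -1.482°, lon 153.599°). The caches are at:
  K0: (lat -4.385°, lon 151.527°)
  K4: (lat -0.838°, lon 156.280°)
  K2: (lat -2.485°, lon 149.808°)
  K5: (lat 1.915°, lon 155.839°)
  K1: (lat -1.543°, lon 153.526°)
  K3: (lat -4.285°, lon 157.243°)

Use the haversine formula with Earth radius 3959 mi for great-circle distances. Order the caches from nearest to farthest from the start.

K1, K4, K0, K2, K5, K3

Distances from the start:
K1 (lat -1.543°, lon 153.526°): 6.6 mi
K4 (lat -0.838°, lon 156.280°): 190.5 mi
K0 (lat -4.385°, lon 151.527°): 246.3 mi
K2 (lat -2.485°, lon 149.808°): 270.8 mi
K5 (lat 1.915°, lon 155.839°): 281.1 mi
K3 (lat -4.285°, lon 157.243°): 317.4 mi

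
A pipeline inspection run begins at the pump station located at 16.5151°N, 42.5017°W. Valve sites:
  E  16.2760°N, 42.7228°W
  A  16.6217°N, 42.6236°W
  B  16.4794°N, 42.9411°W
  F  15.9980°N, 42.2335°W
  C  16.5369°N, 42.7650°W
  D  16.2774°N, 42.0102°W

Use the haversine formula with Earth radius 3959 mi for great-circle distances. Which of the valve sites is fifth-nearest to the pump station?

Distances from the pump station (16.5151°N, 42.5017°W):
A: 10.9 mi
C: 17.5 mi
E: 22.1 mi
B: 29.2 mi
D: 36.5 mi
F: 39.9 mi
The fifth-nearest is D at 36.5 mi.

D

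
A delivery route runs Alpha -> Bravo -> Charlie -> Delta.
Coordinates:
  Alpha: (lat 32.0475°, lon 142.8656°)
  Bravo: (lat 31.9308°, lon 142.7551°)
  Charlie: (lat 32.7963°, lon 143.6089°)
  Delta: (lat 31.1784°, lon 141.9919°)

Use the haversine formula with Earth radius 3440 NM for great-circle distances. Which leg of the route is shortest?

Alpha–Bravo

Leg distances:
Alpha→Bravo: 9.0 NM
Bravo→Charlie: 67.6 NM
Charlie→Delta: 127.3 NM
The shortest leg is Alpha–Bravo at 9.0 NM.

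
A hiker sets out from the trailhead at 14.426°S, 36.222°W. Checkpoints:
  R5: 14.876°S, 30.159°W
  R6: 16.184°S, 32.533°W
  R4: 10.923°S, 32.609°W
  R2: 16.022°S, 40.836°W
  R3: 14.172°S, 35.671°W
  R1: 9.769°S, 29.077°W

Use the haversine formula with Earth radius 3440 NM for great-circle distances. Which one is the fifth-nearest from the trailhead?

R5

Distances from the trailhead (14.426°S, 36.222°W):
R3: 35.5 NM
R6: 238.3 NM
R2: 283.9 NM
R4: 298.3 NM
R5: 353.2 NM
R1: 504.0 NM
The fifth-nearest is R5 at 353.2 NM.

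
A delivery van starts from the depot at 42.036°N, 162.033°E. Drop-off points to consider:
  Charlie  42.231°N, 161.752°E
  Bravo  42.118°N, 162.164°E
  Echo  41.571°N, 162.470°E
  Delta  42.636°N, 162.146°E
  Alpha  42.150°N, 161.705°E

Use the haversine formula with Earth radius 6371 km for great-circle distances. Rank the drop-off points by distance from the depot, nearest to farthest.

Bravo, Alpha, Charlie, Echo, Delta

Computing each great-circle distance from 42.036°N, 162.033°E:
Bravo 42.118°N, 162.164°E: 14.1 km
Alpha 42.150°N, 161.705°E: 29.9 km
Charlie 42.231°N, 161.752°E: 31.7 km
Echo 41.571°N, 162.470°E: 63.1 km
Delta 42.636°N, 162.146°E: 67.4 km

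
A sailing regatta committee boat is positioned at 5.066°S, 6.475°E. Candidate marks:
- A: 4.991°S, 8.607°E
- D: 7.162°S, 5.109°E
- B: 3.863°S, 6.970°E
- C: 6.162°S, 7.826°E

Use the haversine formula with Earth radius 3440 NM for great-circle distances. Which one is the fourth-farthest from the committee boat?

Distances from the committee boat (5.066°S, 6.475°E):
D: 150.0 NM
A: 127.6 NM
C: 104.1 NM
B: 78.1 NM
The fourth-farthest is B at 78.1 NM.

B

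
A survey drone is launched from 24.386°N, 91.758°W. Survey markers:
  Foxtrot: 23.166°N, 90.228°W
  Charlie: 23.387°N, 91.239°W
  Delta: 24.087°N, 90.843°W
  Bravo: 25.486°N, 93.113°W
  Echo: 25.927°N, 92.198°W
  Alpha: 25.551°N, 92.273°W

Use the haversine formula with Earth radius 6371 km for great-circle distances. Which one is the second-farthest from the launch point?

Distance to each, sorted:
Foxtrot: 206.5 km
Bravo: 183.4 km
Echo: 177.0 km
Alpha: 139.6 km
Charlie: 123.0 km
Delta: 98.6 km
The second-farthest is Bravo at 183.4 km.

Bravo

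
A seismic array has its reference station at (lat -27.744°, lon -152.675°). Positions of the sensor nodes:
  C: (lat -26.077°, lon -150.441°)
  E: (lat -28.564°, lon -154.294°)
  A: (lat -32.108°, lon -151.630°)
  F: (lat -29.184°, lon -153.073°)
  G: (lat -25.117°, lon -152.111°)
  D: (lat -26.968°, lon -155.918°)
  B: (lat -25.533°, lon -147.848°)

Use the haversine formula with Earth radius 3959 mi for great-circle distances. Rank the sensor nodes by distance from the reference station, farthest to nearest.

B, A, D, G, C, E, F

Distances from the reference station:
B (lat -25.533°, lon -147.848°): 335.0 mi
A (lat -32.108°, lon -151.630°): 308.0 mi
D (lat -26.968°, lon -155.918°): 206.1 mi
G (lat -25.117°, lon -152.111°): 184.8 mi
C (lat -26.077°, lon -150.441°): 179.5 mi
E (lat -28.564°, lon -154.294°): 113.7 mi
F (lat -29.184°, lon -153.073°): 102.4 mi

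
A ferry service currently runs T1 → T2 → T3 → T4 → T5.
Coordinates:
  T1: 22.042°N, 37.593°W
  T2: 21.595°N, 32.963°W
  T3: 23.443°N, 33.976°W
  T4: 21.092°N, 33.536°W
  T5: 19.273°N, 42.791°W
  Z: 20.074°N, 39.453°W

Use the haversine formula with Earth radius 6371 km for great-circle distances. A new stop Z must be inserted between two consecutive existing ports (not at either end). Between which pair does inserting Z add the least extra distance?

between T4 and T5

Added distance for inserting Z between each consecutive pair:
T1–T2: 506.5 km
T2–T3: 1143.3 km
T3–T4: 1039.2 km
T4–T5: 0.2 km
Smallest added distance is 0.2 km, inserting between T4 and T5.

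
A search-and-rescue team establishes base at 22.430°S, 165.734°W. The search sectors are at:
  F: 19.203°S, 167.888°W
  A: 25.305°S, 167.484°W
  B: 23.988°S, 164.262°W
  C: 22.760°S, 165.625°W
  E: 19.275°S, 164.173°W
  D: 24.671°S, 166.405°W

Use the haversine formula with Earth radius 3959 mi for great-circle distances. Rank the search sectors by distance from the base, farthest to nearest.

F, E, A, D, B, C

Distances from the base:
F 19.203°S, 167.888°W: 262.8 mi
E 19.275°S, 164.173°W: 240.2 mi
A 25.305°S, 167.484°W: 227.3 mi
D 24.671°S, 166.405°W: 160.6 mi
B 23.988°S, 164.262°W: 142.6 mi
C 22.760°S, 165.625°W: 23.8 mi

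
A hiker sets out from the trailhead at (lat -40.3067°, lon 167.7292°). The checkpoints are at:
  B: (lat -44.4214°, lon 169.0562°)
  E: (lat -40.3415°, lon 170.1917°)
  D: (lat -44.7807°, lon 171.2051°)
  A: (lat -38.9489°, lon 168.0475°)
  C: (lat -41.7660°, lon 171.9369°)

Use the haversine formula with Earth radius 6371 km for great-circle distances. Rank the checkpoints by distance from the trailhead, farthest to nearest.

Distance from the trailhead at (lat -40.3067°, lon 167.7292°) to each:
D (lat -44.7807°, lon 171.2051°): 573.1 km
B (lat -44.4214°, lon 169.0562°): 470.3 km
C (lat -41.7660°, lon 171.9369°): 388.4 km
E (lat -40.3415°, lon 170.1917°): 208.8 km
A (lat -38.9489°, lon 168.0475°): 153.4 km

D, B, C, E, A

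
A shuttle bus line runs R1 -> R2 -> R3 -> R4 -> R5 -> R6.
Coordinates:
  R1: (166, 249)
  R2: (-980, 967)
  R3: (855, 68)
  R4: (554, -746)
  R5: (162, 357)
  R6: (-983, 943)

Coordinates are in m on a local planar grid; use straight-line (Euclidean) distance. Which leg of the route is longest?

Leg distances:
R1→R2: 1352.3 m
R2→R3: 2043.4 m
R3→R4: 867.9 m
R4→R5: 1170.6 m
R5→R6: 1286.2 m
The longest leg is R2–R3 at 2043.4 m.

R2–R3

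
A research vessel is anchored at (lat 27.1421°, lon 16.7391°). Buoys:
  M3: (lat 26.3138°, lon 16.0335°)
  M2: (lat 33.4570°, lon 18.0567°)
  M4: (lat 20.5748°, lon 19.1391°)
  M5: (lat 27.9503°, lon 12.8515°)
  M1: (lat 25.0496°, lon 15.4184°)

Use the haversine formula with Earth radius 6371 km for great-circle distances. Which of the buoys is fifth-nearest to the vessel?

M4

Distance to each, sorted:
M3: 115.7 km
M1: 267.4 km
M5: 393.7 km
M2: 713.5 km
M4: 769.9 km
The fifth-nearest is M4 at 769.9 km.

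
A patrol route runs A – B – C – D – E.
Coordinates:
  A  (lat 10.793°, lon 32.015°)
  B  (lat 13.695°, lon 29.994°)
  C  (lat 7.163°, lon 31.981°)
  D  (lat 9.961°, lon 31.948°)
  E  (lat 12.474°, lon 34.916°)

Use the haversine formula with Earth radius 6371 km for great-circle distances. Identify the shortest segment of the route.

Leg distances:
A→B: 390.3 km
B→C: 758.1 km
C→D: 311.1 km
D→E: 427.6 km
The shortest leg is C–D at 311.1 km.

C–D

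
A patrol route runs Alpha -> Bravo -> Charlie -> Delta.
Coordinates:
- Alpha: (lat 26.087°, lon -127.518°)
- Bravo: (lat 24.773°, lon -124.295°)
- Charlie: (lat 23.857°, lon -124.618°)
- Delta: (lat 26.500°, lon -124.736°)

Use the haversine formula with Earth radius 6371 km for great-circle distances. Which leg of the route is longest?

Leg distances:
Alpha→Bravo: 355.1 km
Bravo→Charlie: 107.0 km
Charlie→Delta: 294.1 km
The longest leg is Alpha–Bravo at 355.1 km.

Alpha–Bravo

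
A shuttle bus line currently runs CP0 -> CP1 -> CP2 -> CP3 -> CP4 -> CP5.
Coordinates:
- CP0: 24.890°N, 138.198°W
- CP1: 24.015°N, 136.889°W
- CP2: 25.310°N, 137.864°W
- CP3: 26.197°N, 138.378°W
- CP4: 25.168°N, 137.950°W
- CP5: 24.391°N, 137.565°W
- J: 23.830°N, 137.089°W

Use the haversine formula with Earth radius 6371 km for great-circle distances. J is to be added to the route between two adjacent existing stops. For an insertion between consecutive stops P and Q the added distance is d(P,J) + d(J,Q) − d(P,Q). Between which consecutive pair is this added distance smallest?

Added distance for inserting J between each consecutive pair:
CP0–CP1: 27.4 km
CP1–CP2: 36.7 km
CP2–CP3: 364.5 km
CP3–CP4: 343.7 km
CP4–CP5: 156.6 km
Smallest added distance is 27.4 km, inserting between CP0 and CP1.

between CP0 and CP1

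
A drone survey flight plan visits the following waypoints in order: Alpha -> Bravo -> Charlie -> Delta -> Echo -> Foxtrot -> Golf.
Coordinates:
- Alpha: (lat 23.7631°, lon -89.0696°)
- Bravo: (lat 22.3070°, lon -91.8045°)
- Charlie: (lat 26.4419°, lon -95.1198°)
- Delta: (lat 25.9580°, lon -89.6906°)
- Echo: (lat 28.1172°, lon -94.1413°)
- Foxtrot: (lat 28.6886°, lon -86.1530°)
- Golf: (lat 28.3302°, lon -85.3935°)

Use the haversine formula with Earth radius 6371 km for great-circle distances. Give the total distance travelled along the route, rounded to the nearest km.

Leg distances:
Alpha→Bravo: 323.3 km  (cumulative 323.3 km)
Bravo→Charlie: 569.3 km  (cumulative 892.6 km)
Charlie→Delta: 544.3 km  (cumulative 1436.9 km)
Delta→Echo: 501.9 km  (cumulative 1938.8 km)
Echo→Foxtrot: 783.8 km  (cumulative 2722.5 km)
Foxtrot→Golf: 84.2 km  (cumulative 2806.8 km)
Total route length ≈ 2807 km.

2807 km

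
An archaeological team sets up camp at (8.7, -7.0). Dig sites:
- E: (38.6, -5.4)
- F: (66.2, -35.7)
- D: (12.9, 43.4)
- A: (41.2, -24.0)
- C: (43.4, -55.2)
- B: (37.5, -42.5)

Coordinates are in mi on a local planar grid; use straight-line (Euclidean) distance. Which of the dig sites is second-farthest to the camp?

C

Distances from the camp ((8.7, -7.0)):
F: 64.3 mi
C: 59.4 mi
D: 50.6 mi
B: 45.7 mi
A: 36.7 mi
E: 29.9 mi
The second-farthest is C at 59.4 mi.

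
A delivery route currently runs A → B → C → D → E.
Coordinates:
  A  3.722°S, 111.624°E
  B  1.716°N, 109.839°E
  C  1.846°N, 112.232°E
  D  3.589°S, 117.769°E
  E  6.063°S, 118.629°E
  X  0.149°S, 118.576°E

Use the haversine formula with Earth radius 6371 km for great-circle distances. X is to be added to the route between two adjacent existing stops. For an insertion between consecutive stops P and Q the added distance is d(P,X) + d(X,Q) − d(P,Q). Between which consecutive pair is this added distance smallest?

between C and D

Added distance for inserting X between each consecutive pair:
A–B: 1225.5 km
B–C: 1466.3 km
C–D: 269.7 km
D–E: 759.4 km
Smallest added distance is 269.7 km, inserting between C and D.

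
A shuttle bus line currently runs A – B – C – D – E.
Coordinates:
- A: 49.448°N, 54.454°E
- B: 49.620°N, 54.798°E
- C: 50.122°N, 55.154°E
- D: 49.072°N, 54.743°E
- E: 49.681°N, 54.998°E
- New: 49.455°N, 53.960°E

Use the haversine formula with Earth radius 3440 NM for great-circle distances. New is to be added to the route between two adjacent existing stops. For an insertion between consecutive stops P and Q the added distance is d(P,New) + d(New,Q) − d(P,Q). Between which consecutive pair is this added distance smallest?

between C and D

Added distance for inserting New between each consecutive pair:
A–B: 36.5 NM
B–C: 62.2 NM
C–D: 34.5 NM
D–E: 43.1 NM
Smallest added distance is 34.5 NM, inserting between C and D.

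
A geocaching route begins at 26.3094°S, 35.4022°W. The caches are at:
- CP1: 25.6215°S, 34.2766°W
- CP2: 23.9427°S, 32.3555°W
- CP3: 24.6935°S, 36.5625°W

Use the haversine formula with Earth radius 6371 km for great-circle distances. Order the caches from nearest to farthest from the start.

Distance from the start at 26.3094°S, 35.4022°W to each:
CP1 25.6215°S, 34.2766°W: 136.1 km
CP3 24.6935°S, 36.5625°W: 214.1 km
CP2 23.9427°S, 32.3555°W: 404.1 km

CP1, CP3, CP2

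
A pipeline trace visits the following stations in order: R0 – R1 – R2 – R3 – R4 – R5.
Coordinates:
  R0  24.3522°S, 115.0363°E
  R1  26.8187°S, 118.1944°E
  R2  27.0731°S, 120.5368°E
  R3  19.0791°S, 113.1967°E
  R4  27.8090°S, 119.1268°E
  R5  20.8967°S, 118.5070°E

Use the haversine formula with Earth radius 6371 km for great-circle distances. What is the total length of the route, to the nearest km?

Leg distances:
R0→R1: 418.9 km  (cumulative 418.9 km)
R1→R2: 233.9 km  (cumulative 652.8 km)
R2→R3: 1162.9 km  (cumulative 1815.8 km)
R3→R4: 1143.3 km  (cumulative 2959.1 km)
R4→R5: 771.2 km  (cumulative 3730.2 km)
Total route length ≈ 3730 km.

3730 km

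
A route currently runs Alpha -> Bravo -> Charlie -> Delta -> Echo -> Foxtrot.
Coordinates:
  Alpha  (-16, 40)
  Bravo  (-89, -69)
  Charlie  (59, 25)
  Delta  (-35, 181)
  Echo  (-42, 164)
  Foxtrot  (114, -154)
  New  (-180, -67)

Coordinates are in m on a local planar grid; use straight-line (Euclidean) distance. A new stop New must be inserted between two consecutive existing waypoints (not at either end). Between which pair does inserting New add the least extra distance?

between Alpha and Bravo

Added distance for inserting New between each consecutive pair:
Alpha–Bravo: 155.7 m
Bravo–Charlie: 171.8 m
Charlie–Delta: 361.2 m
Delta–Echo: 538.0 m
Echo–Foxtrot: 221.5 m
Smallest added distance is 155.7 m, inserting between Alpha and Bravo.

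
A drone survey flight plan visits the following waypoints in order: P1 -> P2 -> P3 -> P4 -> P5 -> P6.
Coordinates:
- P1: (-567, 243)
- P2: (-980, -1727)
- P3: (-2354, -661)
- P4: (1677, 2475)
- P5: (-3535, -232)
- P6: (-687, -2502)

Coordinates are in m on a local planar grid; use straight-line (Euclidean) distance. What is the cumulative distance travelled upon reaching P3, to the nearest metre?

3752 m

Leg distances:
P1→P2: 2012.8 m  (cumulative 2012.8 m)
P2→P3: 1739.0 m  (cumulative 3751.9 m)
Cumulative distance at P3 ≈ 3752 m.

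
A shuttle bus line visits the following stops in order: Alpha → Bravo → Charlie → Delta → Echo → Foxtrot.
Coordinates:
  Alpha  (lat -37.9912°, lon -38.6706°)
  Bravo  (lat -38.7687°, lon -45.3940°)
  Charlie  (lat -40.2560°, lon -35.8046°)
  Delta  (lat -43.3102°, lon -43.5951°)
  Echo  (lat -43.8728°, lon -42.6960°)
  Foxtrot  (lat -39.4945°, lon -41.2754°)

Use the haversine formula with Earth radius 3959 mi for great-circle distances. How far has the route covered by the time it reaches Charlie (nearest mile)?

889 mi

Leg distances:
Alpha→Bravo: 368.0 mi  (cumulative 368.0 mi)
Bravo→Charlie: 521.1 mi  (cumulative 889.2 mi)
Cumulative distance at Charlie ≈ 889 mi.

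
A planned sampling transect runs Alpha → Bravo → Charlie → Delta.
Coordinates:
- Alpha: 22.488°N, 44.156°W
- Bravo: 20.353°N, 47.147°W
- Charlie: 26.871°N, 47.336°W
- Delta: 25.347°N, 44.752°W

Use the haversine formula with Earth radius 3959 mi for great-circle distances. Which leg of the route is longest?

Bravo–Charlie

Leg distances:
Alpha→Bravo: 242.4 mi
Bravo→Charlie: 450.5 mi
Charlie→Delta: 191.8 mi
The longest leg is Bravo–Charlie at 450.5 mi.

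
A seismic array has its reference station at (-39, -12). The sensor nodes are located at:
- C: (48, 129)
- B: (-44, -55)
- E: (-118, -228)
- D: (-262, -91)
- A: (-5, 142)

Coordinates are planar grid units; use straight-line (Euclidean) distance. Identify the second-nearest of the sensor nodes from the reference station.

Distances from the reference station ((-39, -12)):
B: 43.3
A: 157.7
C: 165.7
E: 230.0
D: 236.6
The second-nearest is A at 157.7.

A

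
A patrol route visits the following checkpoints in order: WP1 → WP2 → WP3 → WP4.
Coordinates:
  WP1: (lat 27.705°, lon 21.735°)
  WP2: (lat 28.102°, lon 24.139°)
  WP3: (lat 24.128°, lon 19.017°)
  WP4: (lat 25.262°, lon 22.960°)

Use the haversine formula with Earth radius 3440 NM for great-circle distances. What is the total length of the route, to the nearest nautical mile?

Leg distances:
WP1→WP2: 129.8 NM  (cumulative 129.8 NM)
WP2→WP3: 364.8 NM  (cumulative 494.6 NM)
WP3→WP4: 225.6 NM  (cumulative 720.2 NM)
Total route length ≈ 720 NM.

720 NM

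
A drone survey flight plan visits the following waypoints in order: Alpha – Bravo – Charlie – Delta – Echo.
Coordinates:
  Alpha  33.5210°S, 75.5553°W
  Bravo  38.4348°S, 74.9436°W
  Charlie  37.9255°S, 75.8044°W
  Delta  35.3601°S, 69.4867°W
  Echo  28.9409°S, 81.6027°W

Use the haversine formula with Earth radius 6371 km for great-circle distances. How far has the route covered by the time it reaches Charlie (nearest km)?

Leg distances:
Alpha→Bravo: 549.2 km  (cumulative 549.2 km)
Bravo→Charlie: 94.2 km  (cumulative 643.3 km)
Cumulative distance at Charlie ≈ 643 km.

643 km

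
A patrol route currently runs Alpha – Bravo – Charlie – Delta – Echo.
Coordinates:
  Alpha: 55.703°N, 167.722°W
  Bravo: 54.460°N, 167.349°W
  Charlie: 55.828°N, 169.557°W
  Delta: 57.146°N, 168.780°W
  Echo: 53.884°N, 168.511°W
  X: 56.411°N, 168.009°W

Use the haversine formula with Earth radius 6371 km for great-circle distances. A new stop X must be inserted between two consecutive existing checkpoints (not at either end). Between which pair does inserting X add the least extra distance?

Added distance for inserting X between each consecutive pair:
Alpha–Bravo: 161.4 km
Bravo–Charlie: 129.8 km
Charlie–Delta: 55.9 km
Delta–Echo: 13.9 km
Smallest added distance is 13.9 km, inserting between Delta and Echo.

between Delta and Echo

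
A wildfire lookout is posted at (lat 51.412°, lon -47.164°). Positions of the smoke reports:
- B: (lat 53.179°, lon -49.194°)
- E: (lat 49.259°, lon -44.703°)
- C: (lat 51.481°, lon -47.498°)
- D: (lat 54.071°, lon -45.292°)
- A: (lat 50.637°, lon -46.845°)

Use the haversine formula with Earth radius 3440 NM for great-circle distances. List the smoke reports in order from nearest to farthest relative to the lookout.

Distances from the lookout:
C (lat 51.481°, lon -47.498°): 13.2 NM
A (lat 50.637°, lon -46.845°): 48.1 NM
B (lat 53.179°, lon -49.194°): 129.6 NM
E (lat 49.259°, lon -44.703°): 160.0 NM
D (lat 54.071°, lon -45.292°): 173.5 NM

C, A, B, E, D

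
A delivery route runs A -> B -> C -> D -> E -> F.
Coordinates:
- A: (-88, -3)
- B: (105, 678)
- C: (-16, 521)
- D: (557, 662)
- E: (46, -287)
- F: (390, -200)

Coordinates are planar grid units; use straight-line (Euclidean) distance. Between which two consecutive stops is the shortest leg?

Leg distances:
A→B: 707.8
B→C: 198.2
C→D: 590.1
D→E: 1077.8
E→F: 354.8
The shortest leg is B–C at 198.2.

B–C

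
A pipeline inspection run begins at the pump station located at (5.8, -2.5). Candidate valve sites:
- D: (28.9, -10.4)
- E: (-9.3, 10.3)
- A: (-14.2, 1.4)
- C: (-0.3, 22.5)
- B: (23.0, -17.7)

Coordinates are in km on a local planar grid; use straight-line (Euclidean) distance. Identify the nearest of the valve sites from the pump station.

Distance to each, sorted:
E: 19.8 km
A: 20.4 km
B: 23.0 km
D: 24.4 km
C: 25.7 km
The nearest is E at 19.8 km.

E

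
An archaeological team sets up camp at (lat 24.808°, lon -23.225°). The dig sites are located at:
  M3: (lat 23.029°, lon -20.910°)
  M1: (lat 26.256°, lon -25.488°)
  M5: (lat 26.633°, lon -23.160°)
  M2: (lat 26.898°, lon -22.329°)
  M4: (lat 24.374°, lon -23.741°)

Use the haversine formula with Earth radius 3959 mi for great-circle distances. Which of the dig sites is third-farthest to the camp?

M2

Distance to each, sorted:
M3: 191.0 mi
M1: 173.0 mi
M2: 154.8 mi
M5: 126.2 mi
M4: 44.2 mi
The third-farthest is M2 at 154.8 mi.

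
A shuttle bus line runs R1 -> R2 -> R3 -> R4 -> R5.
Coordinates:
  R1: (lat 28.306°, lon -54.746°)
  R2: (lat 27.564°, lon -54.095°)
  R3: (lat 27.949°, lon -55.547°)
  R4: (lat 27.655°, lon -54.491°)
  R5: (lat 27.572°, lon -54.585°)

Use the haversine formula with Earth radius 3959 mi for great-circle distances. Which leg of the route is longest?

Leg distances:
R1→R2: 64.9 mi
R2→R3: 92.7 mi
R3→R4: 67.7 mi
R4→R5: 8.1 mi
The longest leg is R2–R3 at 92.7 mi.

R2–R3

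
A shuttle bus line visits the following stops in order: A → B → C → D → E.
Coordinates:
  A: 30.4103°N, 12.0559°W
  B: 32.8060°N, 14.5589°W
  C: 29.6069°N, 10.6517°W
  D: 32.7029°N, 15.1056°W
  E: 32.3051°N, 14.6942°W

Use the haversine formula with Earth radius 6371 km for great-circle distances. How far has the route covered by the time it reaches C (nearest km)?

Leg distances:
A→B: 356.6 km  (cumulative 356.6 km)
B→C: 514.3 km  (cumulative 870.9 km)
Cumulative distance at C ≈ 871 km.

871 km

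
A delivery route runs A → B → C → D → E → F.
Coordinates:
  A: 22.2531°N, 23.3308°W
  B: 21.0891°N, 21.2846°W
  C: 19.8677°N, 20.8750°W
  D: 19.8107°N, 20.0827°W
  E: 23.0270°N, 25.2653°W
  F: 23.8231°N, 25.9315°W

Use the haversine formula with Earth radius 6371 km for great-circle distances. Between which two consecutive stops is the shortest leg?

Leg distances:
A→B: 247.9 km
B→C: 142.4 km
C→D: 83.1 km
D→E: 644.7 km
E→F: 111.6 km
The shortest leg is C–D at 83.1 km.

C–D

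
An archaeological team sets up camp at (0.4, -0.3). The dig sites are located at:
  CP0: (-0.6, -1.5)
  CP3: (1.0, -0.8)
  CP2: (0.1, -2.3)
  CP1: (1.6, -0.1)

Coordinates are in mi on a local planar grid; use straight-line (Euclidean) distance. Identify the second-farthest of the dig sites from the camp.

CP0

Distances from the camp ((0.4, -0.3)):
CP2: 2.0 mi
CP0: 1.6 mi
CP1: 1.2 mi
CP3: 0.8 mi
The second-farthest is CP0 at 1.6 mi.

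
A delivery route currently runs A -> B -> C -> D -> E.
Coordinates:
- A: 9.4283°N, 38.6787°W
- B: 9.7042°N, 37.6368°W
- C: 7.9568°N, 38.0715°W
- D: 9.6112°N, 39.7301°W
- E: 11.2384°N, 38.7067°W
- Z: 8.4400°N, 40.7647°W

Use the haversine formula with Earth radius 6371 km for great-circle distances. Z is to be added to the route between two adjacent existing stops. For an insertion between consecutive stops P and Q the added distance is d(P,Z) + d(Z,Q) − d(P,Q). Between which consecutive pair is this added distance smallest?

Added distance for inserting Z between each consecutive pair:
A–B: 506.9 km
B–C: 472.3 km
C–D: 215.1 km
D–E: 344.3 km
Smallest added distance is 215.1 km, inserting between C and D.

between C and D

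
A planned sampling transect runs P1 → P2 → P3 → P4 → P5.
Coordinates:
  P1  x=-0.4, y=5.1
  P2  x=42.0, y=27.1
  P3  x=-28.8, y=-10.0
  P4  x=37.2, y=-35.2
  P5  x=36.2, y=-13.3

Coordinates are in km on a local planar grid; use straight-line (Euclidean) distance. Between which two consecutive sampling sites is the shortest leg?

Leg distances:
P1→P2: 47.8 km
P2→P3: 79.9 km
P3→P4: 70.6 km
P4→P5: 21.9 km
The shortest leg is P4–P5 at 21.9 km.

P4–P5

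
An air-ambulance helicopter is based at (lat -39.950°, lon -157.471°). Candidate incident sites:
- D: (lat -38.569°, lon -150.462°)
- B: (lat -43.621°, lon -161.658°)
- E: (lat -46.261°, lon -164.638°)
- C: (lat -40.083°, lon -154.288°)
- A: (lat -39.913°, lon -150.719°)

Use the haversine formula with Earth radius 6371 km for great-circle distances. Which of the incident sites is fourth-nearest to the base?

Distance to each, sorted:
C: 271.5 km
B: 535.7 km
A: 575.6 km
D: 622.5 km
E: 910.8 km
The fourth-nearest is D at 622.5 km.

D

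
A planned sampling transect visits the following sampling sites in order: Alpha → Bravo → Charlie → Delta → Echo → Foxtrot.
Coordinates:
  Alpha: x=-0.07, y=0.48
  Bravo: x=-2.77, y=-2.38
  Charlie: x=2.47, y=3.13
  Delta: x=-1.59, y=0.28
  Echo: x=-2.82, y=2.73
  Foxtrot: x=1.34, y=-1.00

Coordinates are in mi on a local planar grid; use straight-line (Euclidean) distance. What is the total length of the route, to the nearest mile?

25 mi

Leg distances:
Alpha→Bravo: 3.9 mi  (cumulative 3.9 mi)
Bravo→Charlie: 7.6 mi  (cumulative 11.5 mi)
Charlie→Delta: 5.0 mi  (cumulative 16.5 mi)
Delta→Echo: 2.7 mi  (cumulative 19.2 mi)
Echo→Foxtrot: 5.6 mi  (cumulative 24.8 mi)
Total route length ≈ 25 mi.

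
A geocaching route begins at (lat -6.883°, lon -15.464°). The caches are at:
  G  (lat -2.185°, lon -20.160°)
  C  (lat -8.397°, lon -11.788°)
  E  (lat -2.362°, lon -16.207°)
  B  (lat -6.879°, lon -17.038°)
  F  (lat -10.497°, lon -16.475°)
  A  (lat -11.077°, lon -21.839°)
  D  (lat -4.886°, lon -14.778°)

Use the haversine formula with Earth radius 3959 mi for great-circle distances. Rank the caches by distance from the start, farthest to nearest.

Distance from the start at (lat -6.883°, lon -15.464°) to each:
A (lat -11.077°, lon -21.839°): 522.7 mi
G (lat -2.185°, lon -20.160°): 458.2 mi
E (lat -2.362°, lon -16.207°): 316.6 mi
C (lat -8.397°, lon -11.788°): 272.6 mi
F (lat -10.497°, lon -16.475°): 259.1 mi
D (lat -4.886°, lon -14.778°): 145.8 mi
B (lat -6.879°, lon -17.038°): 108.0 mi

A, G, E, C, F, D, B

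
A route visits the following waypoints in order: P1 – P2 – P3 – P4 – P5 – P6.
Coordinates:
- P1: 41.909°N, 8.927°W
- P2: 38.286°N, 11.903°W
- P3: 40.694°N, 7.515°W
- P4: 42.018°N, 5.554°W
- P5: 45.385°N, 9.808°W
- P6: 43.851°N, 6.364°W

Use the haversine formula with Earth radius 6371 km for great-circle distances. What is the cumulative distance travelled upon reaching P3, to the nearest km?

938 km

Leg distances:
P1→P2: 475.7 km  (cumulative 475.7 km)
P2→P3: 461.9 km  (cumulative 937.7 km)
Cumulative distance at P3 ≈ 938 km.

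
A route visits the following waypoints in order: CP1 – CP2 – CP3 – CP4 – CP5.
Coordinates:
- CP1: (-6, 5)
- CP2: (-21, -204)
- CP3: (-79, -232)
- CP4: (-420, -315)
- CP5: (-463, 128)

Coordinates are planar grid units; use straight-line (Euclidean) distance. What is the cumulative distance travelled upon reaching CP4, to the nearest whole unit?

625

Leg distances:
CP1→CP2: 209.5  (cumulative 209.5)
CP2→CP3: 64.4  (cumulative 273.9)
CP3→CP4: 351.0  (cumulative 624.9)
Cumulative distance at CP4 ≈ 625.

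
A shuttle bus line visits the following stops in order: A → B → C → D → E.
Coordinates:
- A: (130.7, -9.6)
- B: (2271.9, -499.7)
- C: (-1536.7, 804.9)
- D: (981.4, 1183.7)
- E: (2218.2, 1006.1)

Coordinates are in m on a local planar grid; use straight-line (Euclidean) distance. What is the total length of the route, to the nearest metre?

Leg distances:
A→B: 2196.6 m  (cumulative 2196.6 m)
B→C: 4025.8 m  (cumulative 6222.4 m)
C→D: 2546.4 m  (cumulative 8768.8 m)
D→E: 1249.5 m  (cumulative 10018.3 m)
Total route length ≈ 10018 m.

10018 m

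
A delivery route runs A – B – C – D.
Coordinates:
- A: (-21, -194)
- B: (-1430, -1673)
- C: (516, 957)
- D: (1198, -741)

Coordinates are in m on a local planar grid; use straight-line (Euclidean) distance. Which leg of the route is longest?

Leg distances:
A→B: 2042.7 m
B→C: 3271.7 m
C→D: 1829.8 m
The longest leg is B–C at 3271.7 m.

B–C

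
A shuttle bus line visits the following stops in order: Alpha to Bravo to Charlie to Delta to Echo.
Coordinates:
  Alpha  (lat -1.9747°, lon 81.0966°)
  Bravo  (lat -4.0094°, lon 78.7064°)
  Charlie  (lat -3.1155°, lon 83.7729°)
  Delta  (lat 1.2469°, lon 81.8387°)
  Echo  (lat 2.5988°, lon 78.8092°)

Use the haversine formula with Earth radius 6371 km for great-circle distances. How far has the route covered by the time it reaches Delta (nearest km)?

Leg distances:
Alpha→Bravo: 348.7 km  (cumulative 348.7 km)
Bravo→Charlie: 571.0 km  (cumulative 919.7 km)
Charlie→Delta: 530.6 km  (cumulative 1450.3 km)
Cumulative distance at Delta ≈ 1450 km.

1450 km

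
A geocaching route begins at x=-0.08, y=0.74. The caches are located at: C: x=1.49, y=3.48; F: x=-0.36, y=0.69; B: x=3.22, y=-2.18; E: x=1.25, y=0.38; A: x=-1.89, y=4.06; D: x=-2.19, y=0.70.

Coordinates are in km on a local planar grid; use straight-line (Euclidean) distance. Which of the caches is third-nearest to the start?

D

Distances from the start (x=-0.08, y=0.74):
F: 0.3 km
E: 1.4 km
D: 2.1 km
C: 3.2 km
A: 3.8 km
B: 4.4 km
The third-nearest is D at 2.1 km.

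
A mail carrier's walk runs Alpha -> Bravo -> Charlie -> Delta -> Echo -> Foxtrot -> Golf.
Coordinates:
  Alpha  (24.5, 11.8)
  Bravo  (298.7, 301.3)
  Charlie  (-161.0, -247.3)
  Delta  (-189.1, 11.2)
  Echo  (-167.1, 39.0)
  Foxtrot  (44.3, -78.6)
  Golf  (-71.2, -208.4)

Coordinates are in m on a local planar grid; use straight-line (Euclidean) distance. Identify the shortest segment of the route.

Delta–Echo

Leg distances:
Alpha→Bravo: 398.7 m
Bravo→Charlie: 715.7 m
Charlie→Delta: 260.0 m
Delta→Echo: 35.5 m
Echo→Foxtrot: 241.9 m
Foxtrot→Golf: 173.7 m
The shortest leg is Delta–Echo at 35.5 m.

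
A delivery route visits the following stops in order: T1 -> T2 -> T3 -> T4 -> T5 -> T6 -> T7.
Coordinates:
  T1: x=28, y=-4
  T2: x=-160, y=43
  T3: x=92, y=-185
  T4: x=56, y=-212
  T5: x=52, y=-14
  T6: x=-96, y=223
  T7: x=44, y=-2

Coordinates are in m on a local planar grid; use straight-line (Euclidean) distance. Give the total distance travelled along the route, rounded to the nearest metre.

1321 m

Leg distances:
T1→T2: 193.8 m  (cumulative 193.8 m)
T2→T3: 339.8 m  (cumulative 533.6 m)
T3→T4: 45.0 m  (cumulative 578.6 m)
T4→T5: 198.0 m  (cumulative 776.7 m)
T5→T6: 279.4 m  (cumulative 1056.1 m)
T6→T7: 265.0 m  (cumulative 1321.1 m)
Total route length ≈ 1321 m.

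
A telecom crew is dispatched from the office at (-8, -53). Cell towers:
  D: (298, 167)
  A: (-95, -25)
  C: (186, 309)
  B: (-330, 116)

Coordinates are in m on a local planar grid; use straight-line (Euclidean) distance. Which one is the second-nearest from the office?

Distance to each, sorted:
A: 91.4 m
B: 363.7 m
D: 376.9 m
C: 410.7 m
The second-nearest is B at 363.7 m.

B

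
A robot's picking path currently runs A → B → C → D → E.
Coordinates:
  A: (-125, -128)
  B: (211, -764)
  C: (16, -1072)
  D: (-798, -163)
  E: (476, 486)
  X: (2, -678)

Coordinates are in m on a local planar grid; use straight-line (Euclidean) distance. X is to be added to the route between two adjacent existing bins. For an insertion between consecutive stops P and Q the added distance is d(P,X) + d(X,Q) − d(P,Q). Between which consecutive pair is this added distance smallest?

between A and B

Added distance for inserting X between each consecutive pair:
A–B: 71.2 m
B–C: 255.7 m
C–D: 125.5 m
D–E: 778.5 m
Smallest added distance is 71.2 m, inserting between A and B.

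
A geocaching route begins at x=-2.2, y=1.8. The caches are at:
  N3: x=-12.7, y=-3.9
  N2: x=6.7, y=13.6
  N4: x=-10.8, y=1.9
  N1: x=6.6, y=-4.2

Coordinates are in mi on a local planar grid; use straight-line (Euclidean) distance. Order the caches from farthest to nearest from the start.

N2, N3, N1, N4

Distances from the start:
N2 x=6.7, y=13.6: 14.8 mi
N3 x=-12.7, y=-3.9: 11.9 mi
N1 x=6.6, y=-4.2: 10.7 mi
N4 x=-10.8, y=1.9: 8.6 mi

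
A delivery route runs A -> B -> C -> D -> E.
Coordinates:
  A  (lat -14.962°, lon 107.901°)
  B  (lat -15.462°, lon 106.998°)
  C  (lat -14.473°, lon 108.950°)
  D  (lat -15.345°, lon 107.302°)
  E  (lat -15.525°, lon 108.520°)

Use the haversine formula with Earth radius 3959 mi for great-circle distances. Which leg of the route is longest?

Leg distances:
A→B: 69.4 mi
B→C: 147.1 mi
C→D: 125.5 mi
D→E: 82.1 mi
The longest leg is B–C at 147.1 mi.

B–C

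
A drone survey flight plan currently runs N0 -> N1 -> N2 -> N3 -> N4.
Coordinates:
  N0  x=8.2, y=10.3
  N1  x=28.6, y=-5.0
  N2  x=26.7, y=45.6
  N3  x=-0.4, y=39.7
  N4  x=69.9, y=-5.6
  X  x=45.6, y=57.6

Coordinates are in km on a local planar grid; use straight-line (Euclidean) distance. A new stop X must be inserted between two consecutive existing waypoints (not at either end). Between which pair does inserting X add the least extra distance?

Added distance for inserting X between each consecutive pair:
N0–N1: 99.7 km
N1–N2: 36.6 km
N2–N3: 44.0 km
N3–N4: 33.4 km
Smallest added distance is 33.4 km, inserting between N3 and N4.

between N3 and N4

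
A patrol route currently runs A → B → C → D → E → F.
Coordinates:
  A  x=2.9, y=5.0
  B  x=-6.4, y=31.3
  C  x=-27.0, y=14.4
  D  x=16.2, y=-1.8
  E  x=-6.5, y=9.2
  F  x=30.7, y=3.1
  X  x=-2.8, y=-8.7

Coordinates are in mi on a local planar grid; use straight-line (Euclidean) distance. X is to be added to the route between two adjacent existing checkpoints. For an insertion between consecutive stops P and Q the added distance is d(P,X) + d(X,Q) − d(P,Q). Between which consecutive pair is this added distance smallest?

Added distance for inserting X between each consecutive pair:
A–B: 27.1 mi
B–C: 47.0 mi
C–D: 7.5 mi
D–E: 13.3 mi
E–F: 16.1 mi
Smallest added distance is 7.5 mi, inserting between C and D.

between C and D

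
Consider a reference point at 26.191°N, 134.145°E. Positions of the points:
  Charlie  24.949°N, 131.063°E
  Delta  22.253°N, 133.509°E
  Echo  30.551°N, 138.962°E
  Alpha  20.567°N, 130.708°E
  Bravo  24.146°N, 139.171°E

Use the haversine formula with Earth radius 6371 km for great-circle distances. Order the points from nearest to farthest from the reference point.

Computing each great-circle distance from 26.191°N, 134.145°E:
Charlie 24.949°N, 131.063°E: 338.6 km
Delta 22.253°N, 133.509°E: 442.6 km
Bravo 24.146°N, 139.171°E: 554.5 km
Echo 30.551°N, 138.962°E: 676.0 km
Alpha 20.567°N, 130.708°E: 716.9 km

Charlie, Delta, Bravo, Echo, Alpha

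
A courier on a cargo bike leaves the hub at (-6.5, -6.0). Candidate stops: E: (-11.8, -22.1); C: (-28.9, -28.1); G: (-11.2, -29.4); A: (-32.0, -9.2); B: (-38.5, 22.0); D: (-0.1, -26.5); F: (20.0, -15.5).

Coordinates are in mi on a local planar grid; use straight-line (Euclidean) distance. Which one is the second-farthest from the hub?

Distances from the hub ((-6.5, -6.0)):
B: 42.5 mi
C: 31.5 mi
F: 28.2 mi
A: 25.7 mi
G: 23.9 mi
D: 21.5 mi
E: 16.9 mi
The second-farthest is C at 31.5 mi.

C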